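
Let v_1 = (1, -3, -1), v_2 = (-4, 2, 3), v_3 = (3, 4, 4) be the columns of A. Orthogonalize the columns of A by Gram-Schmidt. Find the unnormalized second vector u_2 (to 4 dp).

u_2 = (-2.8182, -1.5455, 1.8182)

v_1 = (1, -3, -1); ‖v_1‖ = 3.3166, so e_1 = (0.3015, -0.9045, -0.3015).
e_1·v_2 = 0.3015·(-4) + (-0.9045)·2 + (-0.3015)·3 = -3.9196.
u_2 = v_2 + 3.9196·e_1 = (-2.8182, -1.5455, 1.8182).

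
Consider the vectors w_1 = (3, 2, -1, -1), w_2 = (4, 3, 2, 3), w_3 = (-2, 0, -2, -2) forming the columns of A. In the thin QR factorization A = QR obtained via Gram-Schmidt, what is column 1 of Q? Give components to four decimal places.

e_1 = (0.7746, 0.5164, -0.2582, -0.2582)

e_1 = w_1/‖w_1‖ = (3, 2, -1, -1)/3.8730 = (0.7746, 0.5164, -0.2582, -0.2582).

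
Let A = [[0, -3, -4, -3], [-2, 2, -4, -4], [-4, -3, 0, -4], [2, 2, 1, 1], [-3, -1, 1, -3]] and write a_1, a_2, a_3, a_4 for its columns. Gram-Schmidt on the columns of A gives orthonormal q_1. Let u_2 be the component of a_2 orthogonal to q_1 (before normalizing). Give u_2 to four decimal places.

a_1 = (0, -2, -4, 2, -3); ‖a_1‖ = 5.7446, so q_1 = (0.0000, -0.3482, -0.6963, 0.3482, -0.5222).
q_1·a_2 = 0.0000·(-3) + (-0.3482)·2 + (-0.6963)·(-3) + 0.3482·2 + (-0.5222)·(-1) = 2.6112.
u_2 = a_2 − 2.6112·q_1 = (-3.0000, 2.9091, -1.1818, 1.0909, 0.3636).

u_2 = (-3.0000, 2.9091, -1.1818, 1.0909, 0.3636)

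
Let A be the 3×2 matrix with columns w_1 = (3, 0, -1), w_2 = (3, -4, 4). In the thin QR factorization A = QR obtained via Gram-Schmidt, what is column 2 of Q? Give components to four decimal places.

q_2 = (0.2417, -0.6447, 0.7252)

w_1 = (3, 0, -1); ‖w_1‖ = 3.1623, so q_1 = (0.9487, 0.0000, -0.3162).
q_1·w_2 = 0.9487·3 + 0.0000·(-4) + (-0.3162)·4 = 1.5811.
u_2 = w_2 − 1.5811·q_1 = (1.5000, -4.0000, 4.5000).
‖u_2‖ = 6.2048, so q_2 = (0.2417, -0.6447, 0.7252).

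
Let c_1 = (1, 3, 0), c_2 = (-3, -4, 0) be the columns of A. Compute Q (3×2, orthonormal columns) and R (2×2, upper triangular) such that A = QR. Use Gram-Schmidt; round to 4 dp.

Q = [[0.3162, -0.9487], [0.9487, 0.3162], [0.0000, 0.0000]], R = [[3.1623, -4.7434], [0.0000, 1.5811]]

c_1 = (1, 3, 0); ‖c_1‖ = 3.1623, so q_1 = (0.3162, 0.9487, 0.0000).
q_1·c_2 = 0.3162·(-3) + 0.9487·(-4) + 0.0000·0 = -4.7434.
u_2 = c_2 + 4.7434·q_1 = (-1.5000, 0.5000, 0.0000).
‖u_2‖ = 1.5811, so q_2 = (-0.9487, 0.3162, 0.0000).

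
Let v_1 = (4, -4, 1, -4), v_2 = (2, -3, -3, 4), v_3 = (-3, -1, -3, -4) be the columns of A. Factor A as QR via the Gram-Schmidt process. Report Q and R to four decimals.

Q = [[0.5714, 0.3113, -0.5139], [-0.5714, -0.4735, -0.2426], [0.1429, -0.4901, -0.6925], [-0.5714, 0.6623, -0.4444]], R = [[7.0000, 0.1429, 0.7143], [0.0000, 6.1628, -1.6392], [0.0000, 0.0000, 5.6394]]

e_1 = v_1/‖v_1‖ = (4, -4, 1, -4)/7.0000 = (0.5714, -0.5714, 0.1429, -0.5714).
r_{12} = e_1·v_2 = 0.1429.
u_2 = v_2 − 0.1429·e_1 = (1.9184, -2.9184, -3.0204, 4.0816).
‖u_2‖ = 6.1628, so e_2 = (0.3113, -0.4735, -0.4901, 0.6623).
r_{13} = e_1·v_3 = 0.7143; r_{23} = e_2·v_3 = -1.6392.
u_3 = v_3 − 0.7143·e_1 + 1.6392·e_2 = (-2.8979, -1.3681, -3.9054, -2.5062).
‖u_3‖ = 5.6394, so e_3 = (-0.5139, -0.2426, -0.6925, -0.4444).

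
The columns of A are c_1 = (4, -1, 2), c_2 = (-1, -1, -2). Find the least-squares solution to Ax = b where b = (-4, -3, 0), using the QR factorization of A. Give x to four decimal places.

x = (-0.3766, 0.7273)

q_1 = c_1/‖c_1‖ = (4, -1, 2)/4.5826 = (0.8729, -0.2182, 0.4364).
r_{12} = q_1·c_2 = -1.5275.
u_2 = c_2 + 1.5275·q_1 = (0.3333, -1.3333, -1.3333).
‖u_2‖ = 1.9149, so q_2 = (0.1741, -0.6963, -0.6963).
Qᵀb = (-2.8368, 1.3926).
Back-substitute: x_2 = 1.3926/1.9149 = 0.7273.
x_1 = (-2.8368 + 1.5275·0.7273)/4.5826 = -0.3766.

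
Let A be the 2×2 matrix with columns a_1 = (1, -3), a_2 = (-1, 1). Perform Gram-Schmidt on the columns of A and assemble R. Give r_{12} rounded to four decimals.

q_1 = a_1/‖a_1‖ = (1, -3)/3.1623 = (0.3162, -0.9487).
r_{12} = q_1·a_2 = -1.2649.

r_{12} = -1.2649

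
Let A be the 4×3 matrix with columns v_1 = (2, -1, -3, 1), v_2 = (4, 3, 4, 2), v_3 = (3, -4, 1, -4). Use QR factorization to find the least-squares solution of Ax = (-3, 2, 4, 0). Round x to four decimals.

x = (-1.2700, 0.0622, -0.2129)

v_1 = (2, -1, -3, 1); ‖v_1‖ = 3.8730, so e_1 = (0.5164, -0.2582, -0.7746, 0.2582).
e_1·v_2 = 0.5164·4 + (-0.2582)·3 + (-0.7746)·4 + 0.2582·2 = -1.2910.
u_2 = v_2 + 1.2910·e_1 = (4.6667, 2.6667, 3.0000, 2.3333).
‖u_2‖ = 6.5828, so e_2 = (0.7089, 0.4051, 0.4557, 0.3545).
e_1·v_3 = 0.5164·3 + (-0.2582)·(-4) + (-0.7746)·1 + 0.2582·(-4) = 0.7746; e_2·v_3 = 0.7089·3 + 0.4051·(-4) + 0.4557·1 + 0.3545·(-4) = -0.4557.
u_3 = v_3 − 0.7746·e_1 + 0.4557·e_2 = (2.9231, -3.6154, 1.8077, -4.0385).
‖u_3‖ = 6.4181, so e_3 = (0.4554, -0.5633, 0.2817, -0.6292).
Qᵀb = (-5.1640, 0.5064, -1.3663).
Back-substitute: x_3 = -1.3663/6.4181 = -0.2129.
x_2 = (0.5064 + 0.4557·(-0.2129))/6.5828 = 0.0622.
x_1 = (-5.1640 + 1.2910·0.0622 − 0.7746·(-0.2129))/3.8730 = -1.2700.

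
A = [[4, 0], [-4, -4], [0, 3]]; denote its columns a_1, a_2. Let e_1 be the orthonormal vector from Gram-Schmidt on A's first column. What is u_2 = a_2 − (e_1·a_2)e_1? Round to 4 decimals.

a_1 = (4, -4, 0); ‖a_1‖ = 5.6569, so e_1 = (0.7071, -0.7071, 0.0000).
e_1·a_2 = 0.7071·0 + (-0.7071)·(-4) + 0.0000·3 = 2.8284.
u_2 = a_2 − 2.8284·e_1 = (-2.0000, -2.0000, 3.0000).

u_2 = (-2.0000, -2.0000, 3.0000)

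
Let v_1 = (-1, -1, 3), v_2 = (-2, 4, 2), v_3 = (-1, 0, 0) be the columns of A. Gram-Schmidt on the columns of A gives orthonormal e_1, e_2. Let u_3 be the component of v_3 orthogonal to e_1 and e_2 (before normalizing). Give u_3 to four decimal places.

v_1 = (-1, -1, 3); ‖v_1‖ = 3.3166, so e_1 = (-0.3015, -0.3015, 0.9045).
e_1·v_2 = (-0.3015)·(-2) + (-0.3015)·4 + 0.9045·2 = 1.2060.
u_2 = v_2 − 1.2060·e_1 = (-1.6364, 4.3636, 0.9091).
‖u_2‖ = 4.7482, so e_2 = (-0.3446, 0.9190, 0.1915).
e_1·v_3 = (-0.3015)·(-1) + (-0.3015)·0 + 0.9045·0 = 0.3015; e_2·v_3 = (-0.3446)·(-1) + 0.9190·0 + 0.1915·0 = 0.3446.
u_3 = v_3 − 0.3015·e_1 − 0.3446·e_2 = (-0.7903, -0.2258, -0.3387).

u_3 = (-0.7903, -0.2258, -0.3387)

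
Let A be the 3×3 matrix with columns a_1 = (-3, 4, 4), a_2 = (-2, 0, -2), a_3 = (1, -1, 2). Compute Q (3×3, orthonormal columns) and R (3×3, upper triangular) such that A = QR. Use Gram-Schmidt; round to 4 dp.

Q = [[-0.4685, -0.7635, -0.4444], [0.6247, 0.0694, -0.7778], [0.6247, -0.6420, 0.4444]], R = [[6.4031, -0.3123, 0.1562], [0.0000, 2.8111, -2.1170], [0.0000, 0.0000, 1.2222]]

a_1 = (-3, 4, 4); ‖a_1‖ = 6.4031, so q_1 = (-0.4685, 0.6247, 0.6247).
q_1·a_2 = (-0.4685)·(-2) + 0.6247·0 + 0.6247·(-2) = -0.3123.
u_2 = a_2 + 0.3123·q_1 = (-2.1463, 0.1951, -1.8049).
‖u_2‖ = 2.8111, so q_2 = (-0.7635, 0.0694, -0.6420).
q_1·a_3 = (-0.4685)·1 + 0.6247·(-1) + 0.6247·2 = 0.1562; q_2·a_3 = (-0.7635)·1 + 0.0694·(-1) + (-0.6420)·2 = -2.1170.
u_3 = a_3 − 0.1562·q_1 + 2.1170·q_2 = (-0.5432, -0.9506, 0.5432).
‖u_3‖ = 1.2222, so q_3 = (-0.4444, -0.7778, 0.4444).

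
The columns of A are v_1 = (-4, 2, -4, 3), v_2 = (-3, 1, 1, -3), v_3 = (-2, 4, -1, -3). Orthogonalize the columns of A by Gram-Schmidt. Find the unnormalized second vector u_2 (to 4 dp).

v_1 = (-4, 2, -4, 3); ‖v_1‖ = 6.7082, so e_1 = (-0.5963, 0.2981, -0.5963, 0.4472).
e_1·v_2 = (-0.5963)·(-3) + 0.2981·1 + (-0.5963)·1 + 0.4472·(-3) = 0.1491.
u_2 = v_2 − 0.1491·e_1 = (-2.9111, 0.9556, 1.0889, -3.0667).

u_2 = (-2.9111, 0.9556, 1.0889, -3.0667)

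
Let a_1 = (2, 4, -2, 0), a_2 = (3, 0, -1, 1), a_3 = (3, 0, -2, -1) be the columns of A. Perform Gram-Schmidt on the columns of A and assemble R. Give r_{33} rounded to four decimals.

e_1 = a_1/‖a_1‖ = (2, 4, -2, 0)/4.8990 = (0.4082, 0.8165, -0.4082, 0.0000).
r_{12} = e_1·a_2 = 1.6330.
u_2 = a_2 − 1.6330·e_1 = (2.3333, -1.3333, -0.3333, 1.0000).
‖u_2‖ = 2.8868, so e_2 = (0.8083, -0.4619, -0.1155, 0.3464).
r_{13} = e_1·a_3 = 2.0412; r_{23} = e_2·a_3 = 2.3094.
u_3 = a_3 − 2.0412·e_1 − 2.3094·e_2 = (0.3000, -0.6000, -0.9000, -1.8000).
r_{33} = ‖u_3‖ = 2.1213.

r_{33} = 2.1213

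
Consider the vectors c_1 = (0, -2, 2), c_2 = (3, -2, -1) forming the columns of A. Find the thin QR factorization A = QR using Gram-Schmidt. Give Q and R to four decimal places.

Q = [[0.0000, 0.8165], [-0.7071, -0.4082], [0.7071, -0.4082]], R = [[2.8284, 0.7071], [0.0000, 3.6742]]

c_1 = (0, -2, 2); ‖c_1‖ = 2.8284, so e_1 = (0.0000, -0.7071, 0.7071).
e_1·c_2 = 0.0000·3 + (-0.7071)·(-2) + 0.7071·(-1) = 0.7071.
u_2 = c_2 − 0.7071·e_1 = (3.0000, -1.5000, -1.5000).
‖u_2‖ = 3.6742, so e_2 = (0.8165, -0.4082, -0.4082).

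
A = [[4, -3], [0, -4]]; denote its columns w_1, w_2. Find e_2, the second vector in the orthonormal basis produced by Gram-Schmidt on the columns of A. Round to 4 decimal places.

e_1 = w_1/‖w_1‖ = (4, 0)/4.0000 = (1.0000, 0.0000).
r_{12} = e_1·w_2 = -3.0000.
u_2 = w_2 + 3.0000·e_1 = (0.0000, -4.0000).
‖u_2‖ = 4.0000, so e_2 = (0.0000, -1.0000).

e_2 = (0.0000, -1.0000)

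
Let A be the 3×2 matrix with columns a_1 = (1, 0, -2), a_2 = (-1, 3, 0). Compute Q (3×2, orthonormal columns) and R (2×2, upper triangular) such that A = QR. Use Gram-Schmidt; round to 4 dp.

Q = [[0.4472, -0.2556], [0.0000, 0.9583], [-0.8944, -0.1278]], R = [[2.2361, -0.4472], [0.0000, 3.1305]]

a_1 = (1, 0, -2); ‖a_1‖ = 2.2361, so q_1 = (0.4472, 0.0000, -0.8944).
q_1·a_2 = 0.4472·(-1) + 0.0000·3 + (-0.8944)·0 = -0.4472.
u_2 = a_2 + 0.4472·q_1 = (-0.8000, 3.0000, -0.4000).
‖u_2‖ = 3.1305, so q_2 = (-0.2556, 0.9583, -0.1278).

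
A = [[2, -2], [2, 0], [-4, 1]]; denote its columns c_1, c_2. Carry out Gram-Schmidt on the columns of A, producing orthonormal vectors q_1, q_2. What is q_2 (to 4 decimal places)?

c_1 = (2, 2, -4); ‖c_1‖ = 4.8990, so q_1 = (0.4082, 0.4082, -0.8165).
q_1·c_2 = 0.4082·(-2) + 0.4082·0 + (-0.8165)·1 = -1.6330.
u_2 = c_2 + 1.6330·q_1 = (-1.3333, 0.6667, -0.3333).
‖u_2‖ = 1.5275, so q_2 = (-0.8729, 0.4364, -0.2182).

q_2 = (-0.8729, 0.4364, -0.2182)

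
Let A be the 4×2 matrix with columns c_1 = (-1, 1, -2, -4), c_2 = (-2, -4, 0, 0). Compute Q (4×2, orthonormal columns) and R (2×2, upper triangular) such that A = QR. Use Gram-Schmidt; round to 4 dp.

Q = [[-0.2132, -0.4697], [0.2132, -0.8781], [-0.4264, -0.0408], [-0.8528, -0.0817]], R = [[4.6904, -0.4264], [0.0000, 4.4518]]

c_1 = (-1, 1, -2, -4); ‖c_1‖ = 4.6904, so q_1 = (-0.2132, 0.2132, -0.4264, -0.8528).
q_1·c_2 = (-0.2132)·(-2) + 0.2132·(-4) + (-0.4264)·0 + (-0.8528)·0 = -0.4264.
u_2 = c_2 + 0.4264·q_1 = (-2.0909, -3.9091, -0.1818, -0.3636).
‖u_2‖ = 4.4518, so q_2 = (-0.4697, -0.8781, -0.0408, -0.0817).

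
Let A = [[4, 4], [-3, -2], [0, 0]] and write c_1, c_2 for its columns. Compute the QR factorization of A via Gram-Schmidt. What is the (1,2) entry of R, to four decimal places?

r_{12} = 4.4000

e_1 = c_1/‖c_1‖ = (4, -3, 0)/5.0000 = (0.8000, -0.6000, 0.0000).
r_{12} = e_1·c_2 = 4.4000.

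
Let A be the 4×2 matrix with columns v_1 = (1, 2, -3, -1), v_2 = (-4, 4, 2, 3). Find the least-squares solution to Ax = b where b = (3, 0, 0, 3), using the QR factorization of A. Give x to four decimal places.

q_1 = v_1/‖v_1‖ = (1, 2, -3, -1)/3.8730 = (0.2582, 0.5164, -0.7746, -0.2582).
r_{12} = q_1·v_2 = -1.2910.
u_2 = v_2 + 1.2910·q_1 = (-3.6667, 4.6667, 1.0000, 2.6667).
‖u_2‖ = 6.5828, so q_2 = (-0.5570, 0.7089, 0.1519, 0.4051).
Qᵀb = (0.0000, -0.4557).
Back-substitute: x_2 = -0.4557/6.5828 = -0.0692.
x_1 = (0.0000 + 1.2910·(-0.0692))/3.8730 = -0.0231.

x = (-0.0231, -0.0692)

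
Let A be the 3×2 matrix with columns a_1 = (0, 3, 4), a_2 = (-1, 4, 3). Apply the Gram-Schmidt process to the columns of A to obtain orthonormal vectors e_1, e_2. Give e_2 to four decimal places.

e_2 = (-0.5812, 0.6510, -0.4882)

a_1 = (0, 3, 4); ‖a_1‖ = 5.0000, so e_1 = (0.0000, 0.6000, 0.8000).
e_1·a_2 = 0.0000·(-1) + 0.6000·4 + 0.8000·3 = 4.8000.
u_2 = a_2 − 4.8000·e_1 = (-1.0000, 1.1200, -0.8400).
‖u_2‖ = 1.7205, so e_2 = (-0.5812, 0.6510, -0.4882).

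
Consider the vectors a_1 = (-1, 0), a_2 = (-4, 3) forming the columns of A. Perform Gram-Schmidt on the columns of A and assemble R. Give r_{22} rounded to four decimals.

r_{22} = 3.0000

q_1 = a_1/‖a_1‖ = (-1, 0)/1.0000 = (-1.0000, 0.0000).
r_{12} = q_1·a_2 = 4.0000.
u_2 = a_2 − 4.0000·q_1 = (0.0000, 3.0000).
r_{22} = ‖u_2‖ = 3.0000.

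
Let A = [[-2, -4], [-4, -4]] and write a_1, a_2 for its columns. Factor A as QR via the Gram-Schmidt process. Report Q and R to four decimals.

Q = [[-0.4472, -0.8944], [-0.8944, 0.4472]], R = [[4.4721, 5.3666], [0.0000, 1.7889]]

a_1 = (-2, -4); ‖a_1‖ = 4.4721, so q_1 = (-0.4472, -0.8944).
q_1·a_2 = (-0.4472)·(-4) + (-0.8944)·(-4) = 5.3666.
u_2 = a_2 − 5.3666·q_1 = (-1.6000, 0.8000).
‖u_2‖ = 1.7889, so q_2 = (-0.8944, 0.4472).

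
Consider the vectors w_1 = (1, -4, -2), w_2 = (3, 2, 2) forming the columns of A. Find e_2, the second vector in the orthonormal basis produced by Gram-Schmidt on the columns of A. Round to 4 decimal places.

e_2 = (0.9457, 0.0788, 0.3152)

w_1 = (1, -4, -2); ‖w_1‖ = 4.5826, so e_1 = (0.2182, -0.8729, -0.4364).
e_1·w_2 = 0.2182·3 + (-0.8729)·2 + (-0.4364)·2 = -1.9640.
u_2 = w_2 + 1.9640·e_1 = (3.4286, 0.2857, 1.1429).
‖u_2‖ = 3.6253, so e_2 = (0.9457, 0.0788, 0.3152).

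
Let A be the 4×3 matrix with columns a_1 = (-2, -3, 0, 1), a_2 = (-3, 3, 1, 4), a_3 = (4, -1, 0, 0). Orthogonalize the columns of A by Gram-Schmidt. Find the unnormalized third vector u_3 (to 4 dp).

u_3 = (2.0879, -0.7239, 0.4192, 2.0041)

e_1 = a_1/‖a_1‖ = (-2, -3, 0, 1)/3.7417 = (-0.5345, -0.8018, 0.0000, 0.2673).
r_{12} = e_1·a_2 = 0.2673.
u_2 = a_2 − 0.2673·e_1 = (-2.8571, 3.2143, 1.0000, 3.9286).
‖u_2‖ = 5.9100, so e_2 = (-0.4834, 0.5439, 0.1692, 0.6647).
r_{13} = e_1·a_3 = -1.3363; r_{23} = e_2·a_3 = -2.4776.
u_3 = a_3 + 1.3363·e_1 + 2.4776·e_2 = (2.0879, -0.7239, 0.4192, 2.0041).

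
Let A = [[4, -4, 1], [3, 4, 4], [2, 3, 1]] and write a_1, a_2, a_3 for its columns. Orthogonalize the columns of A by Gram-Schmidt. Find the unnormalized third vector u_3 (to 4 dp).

a_1 = (4, 3, 2); ‖a_1‖ = 5.3852, so q_1 = (0.7428, 0.5571, 0.3714).
q_1·a_2 = 0.7428·(-4) + 0.5571·4 + 0.3714·3 = 0.3714.
u_2 = a_2 − 0.3714·q_1 = (-4.2759, 3.7931, 2.8621).
‖u_2‖ = 6.3923, so q_2 = (-0.6689, 0.5934, 0.4477).
q_1·a_3 = 0.7428·1 + 0.5571·4 + 0.3714·1 = 3.3425; q_2·a_3 = (-0.6689)·1 + 0.5934·4 + 0.4477·1 = 2.1524.
u_3 = a_3 − 3.3425·q_1 − 2.1524·q_2 = (-0.0430, 0.8608, -1.2051).

u_3 = (-0.0430, 0.8608, -1.2051)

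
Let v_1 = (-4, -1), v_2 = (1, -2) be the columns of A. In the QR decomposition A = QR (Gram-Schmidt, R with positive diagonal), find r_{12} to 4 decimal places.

q_1 = v_1/‖v_1‖ = (-4, -1)/4.1231 = (-0.9701, -0.2425).
r_{12} = q_1·v_2 = -0.4851.

r_{12} = -0.4851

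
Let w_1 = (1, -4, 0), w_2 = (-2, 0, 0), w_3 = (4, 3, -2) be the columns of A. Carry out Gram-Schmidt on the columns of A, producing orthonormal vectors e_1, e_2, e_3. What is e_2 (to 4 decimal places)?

w_1 = (1, -4, 0); ‖w_1‖ = 4.1231, so e_1 = (0.2425, -0.9701, 0.0000).
e_1·w_2 = 0.2425·(-2) + (-0.9701)·0 + 0.0000·0 = -0.4851.
u_2 = w_2 + 0.4851·e_1 = (-1.8824, -0.4706, 0.0000).
‖u_2‖ = 1.9403, so e_2 = (-0.9701, -0.2425, 0.0000).

e_2 = (-0.9701, -0.2425, 0.0000)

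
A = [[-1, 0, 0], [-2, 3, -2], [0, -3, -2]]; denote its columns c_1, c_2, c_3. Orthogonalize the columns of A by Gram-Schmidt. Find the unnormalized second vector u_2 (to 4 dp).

u_2 = (-1.2000, 0.6000, -3.0000)

c_1 = (-1, -2, 0); ‖c_1‖ = 2.2361, so q_1 = (-0.4472, -0.8944, 0.0000).
q_1·c_2 = (-0.4472)·0 + (-0.8944)·3 + 0.0000·(-3) = -2.6833.
u_2 = c_2 + 2.6833·q_1 = (-1.2000, 0.6000, -3.0000).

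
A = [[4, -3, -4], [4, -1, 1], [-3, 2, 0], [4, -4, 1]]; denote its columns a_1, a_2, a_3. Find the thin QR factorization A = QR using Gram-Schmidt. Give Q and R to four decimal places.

Q = [[0.5298, -0.1543, -0.8227], [0.5298, 0.7715, 0.2394], [-0.3974, 0.0000, -0.1043], [0.5298, -0.6172, 0.5050]], R = [[7.5498, -5.0332, -1.0596], [0.0000, 2.1602, 0.7715], [0.0000, 0.0000, 4.0351]]

a_1 = (4, 4, -3, 4); ‖a_1‖ = 7.5498, so e_1 = (0.5298, 0.5298, -0.3974, 0.5298).
e_1·a_2 = 0.5298·(-3) + 0.5298·(-1) + (-0.3974)·2 + 0.5298·(-4) = -5.0332.
u_2 = a_2 + 5.0332·e_1 = (-0.3333, 1.6667, 0.0000, -1.3333).
‖u_2‖ = 2.1602, so e_2 = (-0.1543, 0.7715, 0.0000, -0.6172).
e_1·a_3 = 0.5298·(-4) + 0.5298·1 + (-0.3974)·0 + 0.5298·1 = -1.0596; e_2·a_3 = (-0.1543)·(-4) + 0.7715·1 + 0.0000·0 + (-0.6172)·1 = 0.7715.
u_3 = a_3 + 1.0596·e_1 − 0.7715·e_2 = (-3.3195, 0.9662, -0.4211, 2.0376).
‖u_3‖ = 4.0351, so e_3 = (-0.8227, 0.2394, -0.1043, 0.5050).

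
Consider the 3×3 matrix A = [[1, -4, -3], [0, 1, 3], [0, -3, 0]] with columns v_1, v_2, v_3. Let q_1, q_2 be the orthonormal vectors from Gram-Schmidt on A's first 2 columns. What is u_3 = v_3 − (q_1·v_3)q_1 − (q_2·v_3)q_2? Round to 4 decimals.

q_1 = v_1/‖v_1‖ = (1, 0, 0)/1.0000 = (1.0000, 0.0000, 0.0000).
r_{12} = q_1·v_2 = -4.0000.
u_2 = v_2 + 4.0000·q_1 = (0.0000, 1.0000, -3.0000).
‖u_2‖ = 3.1623, so q_2 = (0.0000, 0.3162, -0.9487).
r_{13} = q_1·v_3 = -3.0000; r_{23} = q_2·v_3 = 0.9487.
u_3 = v_3 + 3.0000·q_1 − 0.9487·q_2 = (0.0000, 2.7000, 0.9000).

u_3 = (0.0000, 2.7000, 0.9000)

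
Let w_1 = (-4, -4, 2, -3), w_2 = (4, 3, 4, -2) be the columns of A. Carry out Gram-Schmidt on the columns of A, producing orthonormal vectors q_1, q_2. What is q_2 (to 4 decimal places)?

w_1 = (-4, -4, 2, -3); ‖w_1‖ = 6.7082, so q_1 = (-0.5963, -0.5963, 0.2981, -0.4472).
q_1·w_2 = (-0.5963)·4 + (-0.5963)·3 + 0.2981·4 + (-0.4472)·(-2) = -2.0870.
u_2 = w_2 + 2.0870·q_1 = (2.7556, 1.7556, 4.6222, -2.9333).
‖u_2‖ = 6.3753, so q_2 = (0.4322, 0.2754, 0.7250, -0.4601).

q_2 = (0.4322, 0.2754, 0.7250, -0.4601)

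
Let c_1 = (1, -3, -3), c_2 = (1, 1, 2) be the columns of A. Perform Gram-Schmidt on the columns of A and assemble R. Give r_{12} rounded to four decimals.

r_{12} = -1.8353

q_1 = c_1/‖c_1‖ = (1, -3, -3)/4.3589 = (0.2294, -0.6882, -0.6882).
r_{12} = q_1·c_2 = -1.8353.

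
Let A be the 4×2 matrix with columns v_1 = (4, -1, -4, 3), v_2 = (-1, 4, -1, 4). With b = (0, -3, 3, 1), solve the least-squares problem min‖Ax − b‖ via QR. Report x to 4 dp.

v_1 = (4, -1, -4, 3); ‖v_1‖ = 6.4807, so e_1 = (0.6172, -0.1543, -0.6172, 0.4629).
e_1·v_2 = 0.6172·(-1) + (-0.1543)·4 + (-0.6172)·(-1) + 0.4629·4 = 1.2344.
u_2 = v_2 − 1.2344·e_1 = (-1.7619, 4.1905, -0.2381, 3.4286).
‖u_2‖ = 5.6988, so e_2 = (-0.3092, 0.7353, -0.0418, 0.6016).
Qᵀb = (-0.9258, -1.7297).
Back-substitute: x_2 = -1.7297/5.6988 = -0.3035.
x_1 = (-0.9258 − 1.2344·(-0.3035))/6.4807 = -0.0850.

x = (-0.0850, -0.3035)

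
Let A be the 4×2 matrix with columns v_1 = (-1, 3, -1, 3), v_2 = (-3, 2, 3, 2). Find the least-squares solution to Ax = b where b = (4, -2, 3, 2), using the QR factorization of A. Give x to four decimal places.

v_1 = (-1, 3, -1, 3); ‖v_1‖ = 4.4721, so e_1 = (-0.2236, 0.6708, -0.2236, 0.6708).
e_1·v_2 = (-0.2236)·(-3) + 0.6708·2 + (-0.2236)·3 + 0.6708·2 = 2.6833.
u_2 = v_2 − 2.6833·e_1 = (-2.4000, 0.2000, 3.6000, 0.2000).
‖u_2‖ = 4.3359, so e_2 = (-0.5535, 0.0461, 0.8303, 0.0461).
Qᵀb = (-1.5652, 0.2768).
Back-substitute: x_2 = 0.2768/4.3359 = 0.0638.
x_1 = (-1.5652 − 2.6833·0.0638)/4.4721 = -0.3883.

x = (-0.3883, 0.0638)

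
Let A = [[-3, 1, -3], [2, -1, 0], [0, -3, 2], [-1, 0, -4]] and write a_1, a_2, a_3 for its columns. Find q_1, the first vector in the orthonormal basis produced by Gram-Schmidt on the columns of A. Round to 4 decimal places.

q_1 = (-0.8018, 0.5345, 0.0000, -0.2673)

q_1 = a_1/‖a_1‖ = (-3, 2, 0, -1)/3.7417 = (-0.8018, 0.5345, 0.0000, -0.2673).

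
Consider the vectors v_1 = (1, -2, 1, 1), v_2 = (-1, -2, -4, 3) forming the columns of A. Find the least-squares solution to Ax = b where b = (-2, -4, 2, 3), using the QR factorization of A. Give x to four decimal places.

x = (1.4951, 0.2670)

v_1 = (1, -2, 1, 1); ‖v_1‖ = 2.6458, so e_1 = (0.3780, -0.7559, 0.3780, 0.3780).
e_1·v_2 = 0.3780·(-1) + (-0.7559)·(-2) + 0.3780·(-4) + 0.3780·3 = 0.7559.
u_2 = v_2 − 0.7559·e_1 = (-1.2857, -1.4286, -4.2857, 2.7143).
‖u_2‖ = 5.4248, so e_2 = (-0.2370, -0.2633, -0.7900, 0.5003).
Qᵀb = (4.1576, 1.4484).
Back-substitute: x_2 = 1.4484/5.4248 = 0.2670.
x_1 = (4.1576 − 0.7559·0.2670)/2.6458 = 1.4951.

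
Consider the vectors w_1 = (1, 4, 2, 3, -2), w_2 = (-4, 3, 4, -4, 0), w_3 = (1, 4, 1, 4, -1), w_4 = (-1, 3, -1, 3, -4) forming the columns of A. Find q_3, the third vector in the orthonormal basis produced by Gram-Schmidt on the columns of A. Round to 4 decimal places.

q_1 = w_1/‖w_1‖ = (1, 4, 2, 3, -2)/5.8310 = (0.1715, 0.6860, 0.3430, 0.5145, -0.3430).
r_{12} = q_1·w_2 = 0.6860.
u_2 = w_2 − 0.6860·q_1 = (-4.1176, 2.5294, 3.7647, -4.3529, 0.2353).
‖u_2‖ = 7.5186, so q_2 = (-0.5477, 0.3364, 0.5007, -0.5790, 0.0313).
r_{13} = q_1·w_3 = 5.6595; r_{23} = q_2·w_3 = -1.0484.
u_3 = w_3 − 5.6595·q_1 + 1.0484·q_2 = (-0.5447, 0.4703, -0.4162, 0.4813, 0.9740).
‖u_3‖ = 1.3680, so q_3 = (-0.3982, 0.3438, -0.3043, 0.3518, 0.7120).

q_3 = (-0.3982, 0.3438, -0.3043, 0.3518, 0.7120)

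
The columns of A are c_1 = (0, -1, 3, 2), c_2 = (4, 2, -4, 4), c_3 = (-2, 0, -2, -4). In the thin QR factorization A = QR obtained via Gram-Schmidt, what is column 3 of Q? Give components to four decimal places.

c_1 = (0, -1, 3, 2); ‖c_1‖ = 3.7417, so e_1 = (0.0000, -0.2673, 0.8018, 0.5345).
e_1·c_2 = 0.0000·4 + (-0.2673)·2 + 0.8018·(-4) + 0.5345·4 = -1.6036.
u_2 = c_2 + 1.6036·e_1 = (4.0000, 1.5714, -2.7143, 4.8571).
‖u_2‖ = 7.0305, so e_2 = (0.5689, 0.2235, -0.3861, 0.6909).
e_1·c_3 = 0.0000·(-2) + (-0.2673)·0 + 0.8018·(-2) + 0.5345·(-4) = -3.7417; e_2·c_3 = 0.5689·(-2) + 0.2235·0 + (-0.3861)·(-2) + 0.6909·(-4) = -3.1292.
u_3 = c_3 + 3.7417·e_1 + 3.1292·e_2 = (-0.2197, -0.3006, -0.2081, 0.1618).
‖u_3‖ = 0.4562, so e_3 = (-0.4815, -0.6589, -0.4562, 0.3548).

e_3 = (-0.4815, -0.6589, -0.4562, 0.3548)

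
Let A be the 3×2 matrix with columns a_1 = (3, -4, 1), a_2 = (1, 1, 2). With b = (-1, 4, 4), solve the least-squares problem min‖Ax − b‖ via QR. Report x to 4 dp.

a_1 = (3, -4, 1); ‖a_1‖ = 5.0990, so q_1 = (0.5883, -0.7845, 0.1961).
q_1·a_2 = 0.5883·1 + (-0.7845)·1 + 0.1961·2 = 0.1961.
u_2 = a_2 − 0.1961·q_1 = (0.8846, 1.1538, 1.9615).
‖u_2‖ = 2.4416, so q_2 = (0.3623, 0.4726, 0.8034).
Qᵀb = (-2.9417, 4.7415).
Back-substitute: x_2 = 4.7415/2.4416 = 1.9419.
x_1 = (-2.9417 − 0.1961·1.9419)/5.0990 = -0.6516.

x = (-0.6516, 1.9419)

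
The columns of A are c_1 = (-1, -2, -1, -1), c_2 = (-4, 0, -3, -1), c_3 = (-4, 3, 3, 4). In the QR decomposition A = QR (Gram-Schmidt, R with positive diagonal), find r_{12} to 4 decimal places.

e_1 = c_1/‖c_1‖ = (-1, -2, -1, -1)/2.6458 = (-0.3780, -0.7559, -0.3780, -0.3780).
r_{12} = e_1·c_2 = 3.0237.

r_{12} = 3.0237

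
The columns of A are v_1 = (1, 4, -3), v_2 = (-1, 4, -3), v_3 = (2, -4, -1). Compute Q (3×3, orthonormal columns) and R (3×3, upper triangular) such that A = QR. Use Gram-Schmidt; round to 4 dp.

Q = [[0.1961, -0.9806, 0.0000], [0.7845, 0.1569, -0.6000], [-0.5883, -0.1177, -0.8000]], R = [[5.0990, 4.7068, -2.1573], [0.0000, 1.9612, -2.4711], [0.0000, 0.0000, 3.2000]]

v_1 = (1, 4, -3); ‖v_1‖ = 5.0990, so e_1 = (0.1961, 0.7845, -0.5883).
e_1·v_2 = 0.1961·(-1) + 0.7845·4 + (-0.5883)·(-3) = 4.7068.
u_2 = v_2 − 4.7068·e_1 = (-1.9231, 0.3077, -0.2308).
‖u_2‖ = 1.9612, so e_2 = (-0.9806, 0.1569, -0.1177).
e_1·v_3 = 0.1961·2 + 0.7845·(-4) + (-0.5883)·(-1) = -2.1573; e_2·v_3 = (-0.9806)·2 + 0.1569·(-4) + (-0.1177)·(-1) = -2.4711.
u_3 = v_3 + 2.1573·e_1 + 2.4711·e_2 = (0.0000, -1.9200, -2.5600).
‖u_3‖ = 3.2000, so e_3 = (0.0000, -0.6000, -0.8000).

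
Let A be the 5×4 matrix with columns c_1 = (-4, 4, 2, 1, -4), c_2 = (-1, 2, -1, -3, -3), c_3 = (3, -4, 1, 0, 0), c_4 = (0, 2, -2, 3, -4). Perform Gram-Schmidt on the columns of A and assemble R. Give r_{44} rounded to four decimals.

r_{44} = 4.7784

c_1 = (-4, 4, 2, 1, -4); ‖c_1‖ = 7.2801, so q_1 = (-0.5494, 0.5494, 0.2747, 0.1374, -0.5494).
q_1·c_2 = (-0.5494)·(-1) + 0.5494·2 + 0.2747·(-1) + 0.1374·(-3) + (-0.5494)·(-3) = 2.6099.
u_2 = c_2 − 2.6099·q_1 = (0.4340, 0.5660, -1.7170, -3.3585, -1.5660).
‖u_2‖ = 4.1459, so q_2 = (0.1047, 0.1365, -0.4141, -0.8101, -0.3777).
q_1·c_3 = (-0.5494)·3 + 0.5494·(-4) + 0.2747·1 + 0.1374·0 + (-0.5494)·0 = -3.5714; q_2·c_3 = 0.1047·3 + 0.1365·(-4) + (-0.4141)·1 + (-0.8101)·0 + (-0.3777)·0 = -0.6462.
u_3 = c_3 + 3.5714·q_1 + 0.6462·q_2 = (1.1054, -1.9495, 1.7135, -0.0329, -2.2064).
‖u_3‖ = 3.5816, so q_3 = (0.3086, -0.5443, 0.4784, -0.0092, -0.6160).
q_1·c_4 = (-0.5494)·0 + 0.5494·2 + 0.2747·(-2) + 0.1374·3 + (-0.5494)·(-4) = 3.1593; q_2·c_4 = 0.1047·0 + 0.1365·2 + (-0.4141)·(-2) + (-0.8101)·3 + (-0.3777)·(-4) = 0.1820; q_3·c_4 = 0.3086·0 + (-0.5443)·2 + 0.4784·(-2) + (-0.0092)·3 + (-0.6160)·(-4) = 0.3911.
u_4 = c_4 − 3.1593·q_1 − 0.1820·q_2 − 0.3911·q_3 = (1.5961, 0.4522, -2.9796, 2.7171, -1.9545).
r_{44} = ‖u_4‖ = 4.7784.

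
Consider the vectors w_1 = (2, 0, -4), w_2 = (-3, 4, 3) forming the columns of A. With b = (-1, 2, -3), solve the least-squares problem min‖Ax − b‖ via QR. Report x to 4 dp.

w_1 = (2, 0, -4); ‖w_1‖ = 4.4721, so e_1 = (0.4472, 0.0000, -0.8944).
e_1·w_2 = 0.4472·(-3) + 0.0000·4 + (-0.8944)·3 = -4.0249.
u_2 = w_2 + 4.0249·e_1 = (-1.2000, 4.0000, -0.6000).
‖u_2‖ = 4.2190, so e_2 = (-0.2844, 0.9481, -0.1422).
Qᵀb = (2.2361, 2.6073).
Back-substitute: x_2 = 2.6073/4.2190 = 0.6180.
x_1 = (2.2361 + 4.0249·0.6180)/4.4721 = 1.0562.

x = (1.0562, 0.6180)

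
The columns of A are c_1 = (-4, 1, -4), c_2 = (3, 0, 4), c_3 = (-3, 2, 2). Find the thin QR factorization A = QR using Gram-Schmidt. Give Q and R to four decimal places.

c_1 = (-4, 1, -4); ‖c_1‖ = 5.7446, so e_1 = (-0.6963, 0.1741, -0.6963).
e_1·c_2 = (-0.6963)·3 + 0.1741·0 + (-0.6963)·4 = -4.8742.
u_2 = c_2 + 4.8742·e_1 = (-0.3939, 0.8485, 0.6061).
‖u_2‖ = 1.1146, so e_2 = (-0.3534, 0.7612, 0.5437).
e_1·c_3 = (-0.6963)·(-3) + 0.1741·2 + (-0.6963)·2 = 1.0445; e_2·c_3 = (-0.3534)·(-3) + 0.7612·2 + 0.5437·2 = 3.6702.
u_3 = c_3 − 1.0445·e_1 − 3.6702·e_2 = (-0.9756, -0.9756, 0.7317).
‖u_3‖ = 1.5617, so e_3 = (-0.6247, -0.6247, 0.4685).

Q = [[-0.6963, -0.3534, -0.6247], [0.1741, 0.7612, -0.6247], [-0.6963, 0.5437, 0.4685]], R = [[5.7446, -4.8742, 1.0445], [0.0000, 1.1146, 3.6702], [0.0000, 0.0000, 1.5617]]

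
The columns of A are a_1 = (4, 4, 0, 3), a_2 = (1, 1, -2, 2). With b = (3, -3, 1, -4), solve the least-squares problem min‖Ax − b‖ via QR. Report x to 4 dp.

x = (0.0935, -1.1308)

a_1 = (4, 4, 0, 3); ‖a_1‖ = 6.4031, so e_1 = (0.6247, 0.6247, 0.0000, 0.4685).
e_1·a_2 = 0.6247·1 + 0.6247·1 + 0.0000·(-2) + 0.4685·2 = 2.1864.
u_2 = a_2 − 2.1864·e_1 = (-0.3659, -0.3659, -2.0000, 0.9756).
‖u_2‖ = 2.2846, so e_2 = (-0.1601, -0.1601, -0.8754, 0.4270).
Qᵀb = (-1.8741, -2.5835).
Back-substitute: x_2 = -2.5835/2.2846 = -1.1308.
x_1 = (-1.8741 − 2.1864·(-1.1308))/6.4031 = 0.0935.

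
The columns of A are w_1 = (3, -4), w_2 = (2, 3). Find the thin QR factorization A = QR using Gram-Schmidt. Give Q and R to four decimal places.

Q = [[0.6000, 0.8000], [-0.8000, 0.6000]], R = [[5.0000, -1.2000], [0.0000, 3.4000]]

q_1 = w_1/‖w_1‖ = (3, -4)/5.0000 = (0.6000, -0.8000).
r_{12} = q_1·w_2 = -1.2000.
u_2 = w_2 + 1.2000·q_1 = (2.7200, 2.0400).
‖u_2‖ = 3.4000, so q_2 = (0.8000, 0.6000).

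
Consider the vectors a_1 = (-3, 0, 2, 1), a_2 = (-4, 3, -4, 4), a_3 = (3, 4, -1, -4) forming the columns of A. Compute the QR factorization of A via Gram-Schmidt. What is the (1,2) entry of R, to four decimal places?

e_1 = a_1/‖a_1‖ = (-3, 0, 2, 1)/3.7417 = (-0.8018, 0.0000, 0.5345, 0.2673).
r_{12} = e_1·a_2 = 2.1381.

r_{12} = 2.1381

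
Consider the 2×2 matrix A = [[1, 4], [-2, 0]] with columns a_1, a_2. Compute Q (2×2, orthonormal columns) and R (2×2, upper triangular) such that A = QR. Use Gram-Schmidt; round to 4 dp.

e_1 = a_1/‖a_1‖ = (1, -2)/2.2361 = (0.4472, -0.8944).
r_{12} = e_1·a_2 = 1.7889.
u_2 = a_2 − 1.7889·e_1 = (3.2000, 1.6000).
‖u_2‖ = 3.5777, so e_2 = (0.8944, 0.4472).

Q = [[0.4472, 0.8944], [-0.8944, 0.4472]], R = [[2.2361, 1.7889], [0.0000, 3.5777]]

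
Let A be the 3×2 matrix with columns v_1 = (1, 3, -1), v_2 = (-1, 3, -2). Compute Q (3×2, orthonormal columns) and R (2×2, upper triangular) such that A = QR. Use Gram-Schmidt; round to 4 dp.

e_1 = v_1/‖v_1‖ = (1, 3, -1)/3.3166 = (0.3015, 0.9045, -0.3015).
r_{12} = e_1·v_2 = 3.0151.
u_2 = v_2 − 3.0151·e_1 = (-1.9091, 0.2727, -1.0909).
‖u_2‖ = 2.2156, so e_2 = (-0.8616, 0.1231, -0.4924).

Q = [[0.3015, -0.8616], [0.9045, 0.1231], [-0.3015, -0.4924]], R = [[3.3166, 3.0151], [0.0000, 2.2156]]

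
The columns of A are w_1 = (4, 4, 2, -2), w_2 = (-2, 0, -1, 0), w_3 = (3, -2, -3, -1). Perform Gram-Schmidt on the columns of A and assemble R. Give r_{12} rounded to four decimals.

r_{12} = -1.5811

w_1 = (4, 4, 2, -2); ‖w_1‖ = 6.3246, so e_1 = (0.6325, 0.6325, 0.3162, -0.3162).
r_{12} = e_1·w_2 = -1.5811.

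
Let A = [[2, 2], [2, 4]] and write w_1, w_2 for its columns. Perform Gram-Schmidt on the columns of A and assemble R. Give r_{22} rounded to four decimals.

w_1 = (2, 2); ‖w_1‖ = 2.8284, so q_1 = (0.7071, 0.7071).
q_1·w_2 = 0.7071·2 + 0.7071·4 = 4.2426.
u_2 = w_2 − 4.2426·q_1 = (-1.0000, 1.0000).
r_{22} = ‖u_2‖ = 1.4142.

r_{22} = 1.4142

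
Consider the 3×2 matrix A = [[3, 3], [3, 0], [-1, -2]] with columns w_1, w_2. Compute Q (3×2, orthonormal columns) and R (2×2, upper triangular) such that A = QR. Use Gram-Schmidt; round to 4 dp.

w_1 = (3, 3, -1); ‖w_1‖ = 4.3589, so q_1 = (0.6882, 0.6882, -0.2294).
q_1·w_2 = 0.6882·3 + 0.6882·0 + (-0.2294)·(-2) = 2.5236.
u_2 = w_2 − 2.5236·q_1 = (1.2632, -1.7368, -1.4211).
‖u_2‖ = 2.5752, so q_2 = (0.4905, -0.6745, -0.5518).

Q = [[0.6882, 0.4905], [0.6882, -0.6745], [-0.2294, -0.5518]], R = [[4.3589, 2.5236], [0.0000, 2.5752]]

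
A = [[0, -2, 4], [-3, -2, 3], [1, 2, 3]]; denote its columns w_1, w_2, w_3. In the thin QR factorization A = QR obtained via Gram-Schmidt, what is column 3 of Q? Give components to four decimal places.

w_1 = (0, -3, 1); ‖w_1‖ = 3.1623, so e_1 = (0.0000, -0.9487, 0.3162).
e_1·w_2 = 0.0000·(-2) + (-0.9487)·(-2) + 0.3162·2 = 2.5298.
u_2 = w_2 − 2.5298·e_1 = (-2.0000, 0.4000, 1.2000).
‖u_2‖ = 2.3664, so e_2 = (-0.8452, 0.1690, 0.5071).
e_1·w_3 = 0.0000·4 + (-0.9487)·3 + 0.3162·3 = -1.8974; e_2·w_3 = (-0.8452)·4 + 0.1690·3 + 0.5071·3 = -1.3522.
u_3 = w_3 + 1.8974·e_1 + 1.3522·e_2 = (2.8571, 1.4286, 4.2857).
‖u_3‖ = 5.3452, so e_3 = (0.5345, 0.2673, 0.8018).

e_3 = (0.5345, 0.2673, 0.8018)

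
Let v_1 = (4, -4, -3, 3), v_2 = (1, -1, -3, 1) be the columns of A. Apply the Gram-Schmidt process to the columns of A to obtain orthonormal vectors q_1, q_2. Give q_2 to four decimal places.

q_1 = v_1/‖v_1‖ = (4, -4, -3, 3)/7.0711 = (0.5657, -0.5657, -0.4243, 0.4243).
r_{12} = q_1·v_2 = 2.8284.
u_2 = v_2 − 2.8284·q_1 = (-0.6000, 0.6000, -1.8000, -0.2000).
‖u_2‖ = 2.0000, so q_2 = (-0.3000, 0.3000, -0.9000, -0.1000).

q_2 = (-0.3000, 0.3000, -0.9000, -0.1000)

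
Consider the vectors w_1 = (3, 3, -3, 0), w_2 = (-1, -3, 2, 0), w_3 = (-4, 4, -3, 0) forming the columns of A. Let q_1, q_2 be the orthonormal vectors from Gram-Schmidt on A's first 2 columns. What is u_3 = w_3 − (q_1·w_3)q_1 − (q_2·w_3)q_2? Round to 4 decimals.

w_1 = (3, 3, -3, 0); ‖w_1‖ = 5.1962, so q_1 = (0.5774, 0.5774, -0.5774, 0.0000).
q_1·w_2 = 0.5774·(-1) + 0.5774·(-3) + (-0.5774)·2 + 0.0000·0 = -3.4641.
u_2 = w_2 + 3.4641·q_1 = (1.0000, -1.0000, 0.0000, 0.0000).
‖u_2‖ = 1.4142, so q_2 = (0.7071, -0.7071, 0.0000, 0.0000).
q_1·w_3 = 0.5774·(-4) + 0.5774·4 + (-0.5774)·(-3) + 0.0000·0 = 1.7321; q_2·w_3 = 0.7071·(-4) + (-0.7071)·4 + 0.0000·(-3) + 0.0000·0 = -5.6569.
u_3 = w_3 − 1.7321·q_1 + 5.6569·q_2 = (-1.0000, -1.0000, -2.0000, 0.0000).

u_3 = (-1.0000, -1.0000, -2.0000, 0.0000)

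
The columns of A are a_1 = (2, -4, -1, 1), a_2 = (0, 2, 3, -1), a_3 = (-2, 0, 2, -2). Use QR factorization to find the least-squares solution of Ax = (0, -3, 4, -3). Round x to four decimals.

a_1 = (2, -4, -1, 1); ‖a_1‖ = 4.6904, so q_1 = (0.4264, -0.8528, -0.2132, 0.2132).
q_1·a_2 = 0.4264·0 + (-0.8528)·2 + (-0.2132)·3 + 0.2132·(-1) = -2.5584.
u_2 = a_2 + 2.5584·q_1 = (1.0909, -0.1818, 2.4545, -0.4545).
‖u_2‖ = 2.7303, so q_2 = (0.3996, -0.0666, 0.8990, -0.1665).
q_1·a_3 = 0.4264·(-2) + (-0.8528)·0 + (-0.2132)·2 + 0.2132·(-2) = -1.7056; q_2·a_3 = 0.3996·(-2) + (-0.0666)·0 + 0.8990·2 + (-0.1665)·(-2) = 1.3319.
u_3 = a_3 + 1.7056·q_1 − 1.3319·q_2 = (-1.8049, -1.3659, 0.4390, -1.4146).
‖u_3‖ = 2.7050, so q_3 = (-0.6672, -0.5049, 0.1623, -0.5230).
Qᵀb = (1.0660, 4.2952, 3.7329).
Back-substitute: x_3 = 3.7329/2.7050 = 1.3800.
x_2 = (4.2952 − 1.3319·1.3800)/2.7303 = 0.9000.
x_1 = (1.0660 + 2.5584·0.9000 + 1.7056·1.3800)/4.6904 = 1.2200.

x = (1.2200, 0.9000, 1.3800)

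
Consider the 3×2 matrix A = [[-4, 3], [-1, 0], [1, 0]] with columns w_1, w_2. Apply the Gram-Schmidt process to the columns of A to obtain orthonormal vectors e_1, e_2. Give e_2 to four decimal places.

e_2 = (0.3333, -0.6667, 0.6667)

e_1 = w_1/‖w_1‖ = (-4, -1, 1)/4.2426 = (-0.9428, -0.2357, 0.2357).
r_{12} = e_1·w_2 = -2.8284.
u_2 = w_2 + 2.8284·e_1 = (0.3333, -0.6667, 0.6667).
‖u_2‖ = 1.0000, so e_2 = (0.3333, -0.6667, 0.6667).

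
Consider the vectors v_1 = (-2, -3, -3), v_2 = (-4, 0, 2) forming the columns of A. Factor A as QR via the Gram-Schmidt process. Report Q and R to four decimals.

v_1 = (-2, -3, -3); ‖v_1‖ = 4.6904, so q_1 = (-0.4264, -0.6396, -0.6396).
q_1·v_2 = (-0.4264)·(-4) + (-0.6396)·0 + (-0.6396)·2 = 0.4264.
u_2 = v_2 − 0.4264·q_1 = (-3.8182, 0.2727, 2.2727).
‖u_2‖ = 4.4518, so q_2 = (-0.8577, 0.0613, 0.5105).

Q = [[-0.4264, -0.8577], [-0.6396, 0.0613], [-0.6396, 0.5105]], R = [[4.6904, 0.4264], [0.0000, 4.4518]]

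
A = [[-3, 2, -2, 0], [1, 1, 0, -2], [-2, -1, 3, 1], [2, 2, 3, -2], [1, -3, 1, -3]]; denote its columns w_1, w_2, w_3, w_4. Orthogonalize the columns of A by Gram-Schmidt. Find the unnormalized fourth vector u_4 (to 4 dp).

q_1 = w_1/‖w_1‖ = (-3, 1, -2, 2, 1)/4.3589 = (-0.6882, 0.2294, -0.4588, 0.4588, 0.2294).
r_{12} = q_1·w_2 = -0.4588.
u_2 = w_2 + 0.4588·q_1 = (1.6842, 1.1053, -1.2105, 2.2105, -2.8947).
‖u_2‖ = 4.3347, so q_2 = (0.3885, 0.2550, -0.2793, 0.5100, -0.6678).
r_{13} = q_1·w_3 = 1.6059; r_{23} = q_2·w_3 = -0.7528.
u_3 = w_3 − 1.6059·q_1 + 0.7528·q_2 = (-0.6022, -0.1765, 3.5266, 2.6471, 0.1289).
‖u_3‖ = 4.4558, so q_3 = (-0.1352, -0.0396, 0.7915, 0.5941, 0.0289).
r_{14} = q_1·w_4 = -2.5236; r_{24} = q_2·w_4 = 0.1943; r_{34} = q_3·w_4 = -0.4042.
u_4 = w_4 + 2.5236·q_1 − 0.1943·q_2 + 0.4042·q_3 = (-1.8670, -1.4866, 0.2163, -0.7010, -2.2796).

u_4 = (-1.8670, -1.4866, 0.2163, -0.7010, -2.2796)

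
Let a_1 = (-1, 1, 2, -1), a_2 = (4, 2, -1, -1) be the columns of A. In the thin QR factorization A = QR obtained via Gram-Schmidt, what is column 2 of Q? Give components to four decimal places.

a_1 = (-1, 1, 2, -1); ‖a_1‖ = 2.6458, so q_1 = (-0.3780, 0.3780, 0.7559, -0.3780).
q_1·a_2 = (-0.3780)·4 + 0.3780·2 + 0.7559·(-1) + (-0.3780)·(-1) = -1.1339.
u_2 = a_2 + 1.1339·q_1 = (3.5714, 2.4286, -0.1429, -1.4286).
‖u_2‖ = 4.5513, so q_2 = (0.7847, 0.5336, -0.0314, -0.3139).

q_2 = (0.7847, 0.5336, -0.0314, -0.3139)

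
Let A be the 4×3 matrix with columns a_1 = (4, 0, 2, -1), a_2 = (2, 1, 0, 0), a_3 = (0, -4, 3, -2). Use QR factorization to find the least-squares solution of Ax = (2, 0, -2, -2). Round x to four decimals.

x = (-6.5714, 14.2857, 3.7143)

a_1 = (4, 0, 2, -1); ‖a_1‖ = 4.5826, so e_1 = (0.8729, 0.0000, 0.4364, -0.2182).
e_1·a_2 = 0.8729·2 + 0.0000·1 + 0.4364·0 + (-0.2182)·0 = 1.7457.
u_2 = a_2 − 1.7457·e_1 = (0.4762, 1.0000, -0.7619, 0.3810).
‖u_2‖ = 1.3973, so e_2 = (0.3408, 0.7157, -0.5453, 0.2726).
e_1·a_3 = 0.8729·0 + 0.0000·(-4) + 0.4364·3 + (-0.2182)·(-2) = 1.7457; e_2·a_3 = 0.3408·0 + 0.7157·(-4) + (-0.5453)·3 + 0.2726·(-2) = -5.0438.
u_3 = a_3 − 1.7457·e_1 + 5.0438·e_2 = (0.1951, -0.3902, -0.5122, -0.2439).
‖u_3‖ = 0.7157, so e_3 = (0.2726, -0.5453, -0.7157, -0.3408).
Qᵀb = (1.3093, 1.2269, 2.6582).
Back-substitute: x_3 = 2.6582/0.7157 = 3.7143.
x_2 = (1.2269 + 5.0438·3.7143)/1.3973 = 14.2857.
x_1 = (1.3093 − 1.7457·14.2857 − 1.7457·3.7143)/4.5826 = -6.5714.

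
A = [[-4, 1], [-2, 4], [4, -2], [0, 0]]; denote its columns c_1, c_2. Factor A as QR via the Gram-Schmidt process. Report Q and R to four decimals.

Q = [[-0.6667, -0.3887], [-0.3333, 0.9187], [0.6667, 0.0707], [0.0000, 0.0000]], R = [[6.0000, -3.3333], [0.0000, 3.1447]]

q_1 = c_1/‖c_1‖ = (-4, -2, 4, 0)/6.0000 = (-0.6667, -0.3333, 0.6667, 0.0000).
r_{12} = q_1·c_2 = -3.3333.
u_2 = c_2 + 3.3333·q_1 = (-1.2222, 2.8889, 0.2222, 0.0000).
‖u_2‖ = 3.1447, so q_2 = (-0.3887, 0.9187, 0.0707, 0.0000).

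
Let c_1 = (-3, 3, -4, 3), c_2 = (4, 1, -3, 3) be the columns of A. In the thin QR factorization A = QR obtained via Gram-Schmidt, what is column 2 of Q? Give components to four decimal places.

c_1 = (-3, 3, -4, 3); ‖c_1‖ = 6.5574, so q_1 = (-0.4575, 0.4575, -0.6100, 0.4575).
q_1·c_2 = (-0.4575)·4 + 0.4575·1 + (-0.6100)·(-3) + 0.4575·3 = 1.8300.
u_2 = c_2 − 1.8300·q_1 = (4.8372, 0.1628, -1.8837, 2.1628).
‖u_2‖ = 5.6259, so q_2 = (0.8598, 0.0289, -0.3348, 0.3844).

q_2 = (0.8598, 0.0289, -0.3348, 0.3844)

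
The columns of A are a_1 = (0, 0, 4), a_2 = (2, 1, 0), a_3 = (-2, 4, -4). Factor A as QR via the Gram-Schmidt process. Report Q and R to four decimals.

Q = [[0.0000, 0.8944, -0.4472], [0.0000, 0.4472, 0.8944], [1.0000, 0.0000, 0.0000]], R = [[4.0000, 0.0000, -4.0000], [0.0000, 2.2361, 0.0000], [0.0000, 0.0000, 4.4721]]

a_1 = (0, 0, 4); ‖a_1‖ = 4.0000, so e_1 = (0.0000, 0.0000, 1.0000).
e_1·a_2 = 0.0000·2 + 0.0000·1 + 1.0000·0 = 0.0000.
u_2 = a_2 + 0.0000·e_1 = (2.0000, 1.0000, 0.0000).
‖u_2‖ = 2.2361, so e_2 = (0.8944, 0.4472, 0.0000).
e_1·a_3 = 0.0000·(-2) + 0.0000·4 + 1.0000·(-4) = -4.0000; e_2·a_3 = 0.8944·(-2) + 0.4472·4 + 0.0000·(-4) = 0.0000.
u_3 = a_3 + 4.0000·e_1 + 0.0000·e_2 = (-2.0000, 4.0000, 0.0000).
‖u_3‖ = 4.4721, so e_3 = (-0.4472, 0.8944, 0.0000).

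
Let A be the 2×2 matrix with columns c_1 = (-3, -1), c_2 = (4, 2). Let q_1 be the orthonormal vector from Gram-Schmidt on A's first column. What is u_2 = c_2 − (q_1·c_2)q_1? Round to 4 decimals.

q_1 = c_1/‖c_1‖ = (-3, -1)/3.1623 = (-0.9487, -0.3162).
r_{12} = q_1·c_2 = -4.4272.
u_2 = c_2 + 4.4272·q_1 = (-0.2000, 0.6000).

u_2 = (-0.2000, 0.6000)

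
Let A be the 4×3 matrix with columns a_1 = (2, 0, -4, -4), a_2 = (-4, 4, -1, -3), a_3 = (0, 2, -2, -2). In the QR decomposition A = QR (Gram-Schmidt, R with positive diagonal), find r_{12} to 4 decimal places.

a_1 = (2, 0, -4, -4); ‖a_1‖ = 6.0000, so q_1 = (0.3333, 0.0000, -0.6667, -0.6667).
r_{12} = q_1·a_2 = 1.3333.

r_{12} = 1.3333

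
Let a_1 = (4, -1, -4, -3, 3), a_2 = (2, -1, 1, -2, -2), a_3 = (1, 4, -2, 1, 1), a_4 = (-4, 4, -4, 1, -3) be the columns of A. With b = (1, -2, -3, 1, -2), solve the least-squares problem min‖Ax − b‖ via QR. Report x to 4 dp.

q_1 = a_1/‖a_1‖ = (4, -1, -4, -3, 3)/7.1414 = (0.5601, -0.1400, -0.5601, -0.4201, 0.4201).
r_{12} = q_1·a_2 = 0.7001.
u_2 = a_2 − 0.7001·q_1 = (1.6078, -0.9020, 1.3922, -1.7059, -2.2941).
‖u_2‖ = 3.6756, so q_2 = (0.4374, -0.2454, 0.3788, -0.4641, -0.6242).
r_{13} = q_1·a_3 = 1.1202; r_{23} = q_2·a_3 = -2.3899.
u_3 = a_3 − 1.1202·q_1 + 2.3899·q_2 = (1.4180, 3.5704, -0.4673, 0.3614, -0.9623).
‖u_3‖ = 4.0042, so q_3 = (0.3541, 0.8917, -0.1167, 0.0903, -0.2403).
r_{14} = q_1·a_4 = -2.2404; r_{24} = q_2·a_4 = -2.8380; r_{34} = q_3·a_4 = 3.4282.
u_4 = a_4 + 2.2404·q_1 + 2.8380·q_2 − 3.4282·q_3 = (-2.7177, -0.0670, -3.7798, -1.5678, -3.0063).
‖u_4‖ = 5.7596, so q_4 = (-0.4718, -0.0116, -0.6563, -0.2722, -0.5220).
Qᵀb = (1.2603, 0.5761, -0.5082, 2.2919).
Back-substitute: x_4 = 2.2919/5.7596 = 0.3979.
x_3 = (-0.5082 − 3.4282·0.3979)/4.0042 = -0.4676.
x_2 = (0.5761 + 2.3899·(-0.4676) + 2.8380·0.3979)/3.6756 = 0.1600.
x_1 = (1.2603 − 0.7001·0.1600 − 1.1202·(-0.4676) + 2.2404·0.3979)/7.1414 = 0.3590.

x = (0.3590, 0.1600, -0.4676, 0.3979)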